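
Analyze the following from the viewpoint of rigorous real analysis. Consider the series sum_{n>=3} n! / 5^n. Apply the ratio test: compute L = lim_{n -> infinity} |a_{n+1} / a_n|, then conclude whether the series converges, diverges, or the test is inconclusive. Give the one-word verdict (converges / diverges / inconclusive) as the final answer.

Let a_n denote the general term. Form the ratio a_{n+1}/a_n and simplify:
a_{n+1}/a_n = n/5 + 1/5
Take the limit as n -> infinity: L = infinity.
Since L = infinity > 1 (or L = infinity), the ratio test implies the series diverges.

diverges


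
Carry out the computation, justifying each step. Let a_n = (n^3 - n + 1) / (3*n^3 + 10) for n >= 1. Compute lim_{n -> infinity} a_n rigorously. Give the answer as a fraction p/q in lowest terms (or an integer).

Divide numerator and denominator by n^3, the highest power:
numerator / n^3 = 1 - 1/n^2 + n^(-3)
denominator / n^3 = 3 + 10/n^3
As n -> infinity, all terms of the form c/n^k (k >= 1) tend to 0.
So numerator / n^3 -> 1 and denominator / n^3 -> 3.
Therefore lim a_n = 1/3.

1/3


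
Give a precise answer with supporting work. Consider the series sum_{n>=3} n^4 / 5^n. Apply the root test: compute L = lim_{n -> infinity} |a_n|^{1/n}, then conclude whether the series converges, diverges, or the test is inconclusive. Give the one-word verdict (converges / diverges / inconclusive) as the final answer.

Let a_n denote the general term. Form |a_n|^(1/n) and simplify:
|a_n|^(1/n) = n^(4/n)/5
Take the limit as n -> infinity: L = 1/5.
Since L = 1/5 < 1, the root test implies convergence.

converges


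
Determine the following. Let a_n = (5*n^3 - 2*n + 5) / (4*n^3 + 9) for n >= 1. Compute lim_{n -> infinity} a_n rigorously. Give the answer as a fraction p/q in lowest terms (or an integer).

Divide numerator and denominator by n^3, the highest power:
numerator / n^3 = 5 - 2/n^2 + 5/n^3
denominator / n^3 = 4 + 9/n^3
As n -> infinity, all terms of the form c/n^k (k >= 1) tend to 0.
So numerator / n^3 -> 5 and denominator / n^3 -> 4.
Therefore lim a_n = 5/4.

5/4


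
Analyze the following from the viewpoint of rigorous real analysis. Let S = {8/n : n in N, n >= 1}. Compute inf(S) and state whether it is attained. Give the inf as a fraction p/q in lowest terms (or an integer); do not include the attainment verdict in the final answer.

Analysis:
- Values: 8, 4, 8/3, 2, ... strictly decreasing.
- The maximum is 8 (n=1); sup = 8 (attained).
- The set is bounded below by 0; 8/n -> 0 so 0 is the greatest lower bound.
- 0 is not in the set, so inf = 0 is not attained.
Conclusion: inf(S) = 0, not attained in S.

0


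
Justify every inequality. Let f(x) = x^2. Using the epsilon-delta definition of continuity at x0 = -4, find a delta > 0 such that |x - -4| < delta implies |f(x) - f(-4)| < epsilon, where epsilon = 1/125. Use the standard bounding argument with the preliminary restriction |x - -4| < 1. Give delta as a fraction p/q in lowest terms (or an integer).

Factor: |x^2 - (-4)^2| = |x - -4| * |x + -4|.
Impose |x - -4| < 1 first. Then |x + -4| = |(x - -4) + 2*(-4)| <= |x - -4| + 2*|-4| < 1 + 8 = 9.
So |x^2 - (-4)^2| < delta * 9.
We need delta * 9 <= 1/125, i.e. delta <= 1/125/9 = 1/1125.
Since 1/1125 < 1, this is tighter than 1; take delta = 1/1125.
So delta = 1/1125 works.

1/1125


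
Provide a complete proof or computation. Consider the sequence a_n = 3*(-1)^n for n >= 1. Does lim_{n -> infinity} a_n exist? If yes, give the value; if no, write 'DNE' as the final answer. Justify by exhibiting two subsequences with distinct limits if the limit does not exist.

Examine the behaviour of a_n along subsequences.
Even-n subsequence a_{2k} = 3 -> 3. Odd-n subsequence a_{2k+1} = -3 -> -3.
Since these two subsequential limits are 3 and -3, distinct, the full sequence cannot converge (a convergent sequence has all subsequences tending to the same limit). So lim a_n does not exist.

DNE


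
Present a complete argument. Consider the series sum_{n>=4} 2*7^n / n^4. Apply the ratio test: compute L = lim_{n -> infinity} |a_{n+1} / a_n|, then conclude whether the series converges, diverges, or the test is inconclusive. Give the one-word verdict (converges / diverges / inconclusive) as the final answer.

Let a_n denote the general term. Form the ratio a_{n+1}/a_n and simplify:
a_{n+1}/a_n = 7*n^4/(n + 1)^4
Take the limit as n -> infinity: L = 7.
Since L = 7 > 1 (or L = infinity), the ratio test implies the series diverges.

diverges


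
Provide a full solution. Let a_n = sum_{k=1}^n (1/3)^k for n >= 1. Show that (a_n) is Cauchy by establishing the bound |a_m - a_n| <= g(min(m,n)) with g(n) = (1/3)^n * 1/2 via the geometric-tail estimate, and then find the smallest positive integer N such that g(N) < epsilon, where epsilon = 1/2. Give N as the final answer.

For m > n >= 1: |a_m - a_n| = sum_{k=n+1}^m (1/3)^k < sum_{k=n+1}^infinity (1/3)^k = (1/3)^(n+1) / (1 - 1/3) = (1/3)^n * (1/3) * (3/2) = (1/3)^n * 1/2.
So g(n) = (1/3)^n / 2. Since g(n) -> 0, (a_n) is Cauchy.
Now solve g(N) < 1/2: (1/3)^N / 2 < 1/2 <=> 3^N > 1 / (2 * 1/2) = 1.
Check powers of 3: 3^0 = 1 <= 1, 3^1 = 3 > 1.
So the smallest such N is 1. Check: g(1) = 1/(2 * 3) = 1/6 < 1/2.

1


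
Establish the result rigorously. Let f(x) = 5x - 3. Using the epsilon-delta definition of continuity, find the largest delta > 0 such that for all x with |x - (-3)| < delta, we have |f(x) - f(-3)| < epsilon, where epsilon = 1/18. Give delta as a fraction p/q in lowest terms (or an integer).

We compute f(-3) = 5*(-3) - 3 = -18.
|f(x) - f(-3)| = |5x - 3 - (-18)| = |5(x - (-3))| = 5|x - (-3)|.
We need 5|x - (-3)| < 1/18, i.e. |x - (-3)| < 1/18 / 5 = 1/90.
So any delta <= 1/90 works. Conversely, if delta > 1/90, then x = -3 + 1/90 satisfies |x - (-3)| = 1/90 < delta but |f(x) - f(-3)| = 5 * 1/90 = 1/18, which is not < 1/18; so no larger delta works.
Hence the largest such delta is 1/90.

1/90


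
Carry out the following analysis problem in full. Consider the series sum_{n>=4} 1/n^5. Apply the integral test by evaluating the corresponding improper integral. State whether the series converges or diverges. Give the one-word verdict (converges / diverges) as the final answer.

Let f(x) = x^(-5). Then f is positive, continuous, and decreasing on [4, infinity), so the integral test applies.
Compute the improper integral int_{4}^infinity f(x) dx:
  antiderivative F(x) = -1/(4*x^4).
  As x -> infinity, F(x) -> 0 (since p = 5 > 1).
  So int = F(infinity) - F(4) = 0 - (-1/1024) = 1/1024.
  Finite, so by the integral test, the series converges.

converges


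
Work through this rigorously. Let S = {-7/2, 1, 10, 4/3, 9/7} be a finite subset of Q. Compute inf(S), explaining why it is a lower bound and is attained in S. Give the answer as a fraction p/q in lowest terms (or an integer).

S is finite, so inf(S) = min(S).
Sorted increasing:
-7/2, 1, 9/7, 4/3, 10
The extremum is -7/2.
For every x in S, x >= -7/2. And -7/2 is in S, so it is attained.
Therefore inf(S) = -7/2.

-7/2


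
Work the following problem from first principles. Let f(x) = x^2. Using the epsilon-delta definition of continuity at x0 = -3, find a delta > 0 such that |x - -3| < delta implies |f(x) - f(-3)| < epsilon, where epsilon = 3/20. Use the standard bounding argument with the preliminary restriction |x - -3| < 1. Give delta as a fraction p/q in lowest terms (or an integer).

Factor: |x^2 - (-3)^2| = |x - -3| * |x + -3|.
Impose |x - -3| < 1 first. Then |x + -3| = |(x - -3) + 2*(-3)| <= |x - -3| + 2*|-3| < 1 + 6 = 7.
So |x^2 - (-3)^2| < delta * 7.
We need delta * 7 <= 3/20, i.e. delta <= 3/20/7 = 3/140.
Since 3/140 < 1, this is tighter than 1; take delta = 3/140.
So delta = 3/140 works.

3/140


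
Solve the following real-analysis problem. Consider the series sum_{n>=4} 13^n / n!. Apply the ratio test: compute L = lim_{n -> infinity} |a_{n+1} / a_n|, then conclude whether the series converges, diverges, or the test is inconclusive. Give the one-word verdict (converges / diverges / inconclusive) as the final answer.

Let a_n denote the general term. Form the ratio a_{n+1}/a_n and simplify:
a_{n+1}/a_n = 13/(n + 1)
Take the limit as n -> infinity: L = 0.
Since L = 0 < 1, the ratio test implies the series converges.

converges


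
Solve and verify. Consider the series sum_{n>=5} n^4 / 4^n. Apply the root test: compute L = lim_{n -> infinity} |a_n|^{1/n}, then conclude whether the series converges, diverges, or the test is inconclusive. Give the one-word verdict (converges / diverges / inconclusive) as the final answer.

Let a_n denote the general term. Form |a_n|^(1/n) and simplify:
|a_n|^(1/n) = n^(4/n)/4
Take the limit as n -> infinity: L = 1/4.
Since L = 1/4 < 1, the root test implies convergence.

converges


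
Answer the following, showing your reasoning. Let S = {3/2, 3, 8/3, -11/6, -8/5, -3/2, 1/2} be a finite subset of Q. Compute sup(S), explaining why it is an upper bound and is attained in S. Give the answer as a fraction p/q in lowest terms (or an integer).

S is finite, so sup(S) = max(S).
Sorted decreasing:
3, 8/3, 3/2, 1/2, -3/2, -8/5, -11/6
The extremum is 3.
For every x in S, x <= 3. And 3 is in S, so it is attained.
Therefore sup(S) = 3.

3


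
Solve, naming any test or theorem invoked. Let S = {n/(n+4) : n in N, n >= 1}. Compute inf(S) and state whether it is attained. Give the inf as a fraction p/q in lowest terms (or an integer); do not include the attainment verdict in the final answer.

Analysis:
- Values: 1/5, 1/3, 3/7, 1/2, ... strictly increasing.
- Minimum is 1/5 (n=1); inf = 1/5 (attained).
- n/(n+4) = 1 - 4/(n+4) -> 1 from below as n -> infinity, and never equals 1.
- So sup = 1 (not attained).
Conclusion: inf(S) = 1/5, attained in S.

1/5


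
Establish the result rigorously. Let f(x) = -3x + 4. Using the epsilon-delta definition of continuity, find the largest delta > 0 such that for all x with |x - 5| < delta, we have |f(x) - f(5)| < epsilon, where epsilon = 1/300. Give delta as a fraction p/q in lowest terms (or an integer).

We compute f(5) = -3*(5) + 4 = -11.
|f(x) - f(5)| = |-3x + 4 - (-11)| = |-3(x - 5)| = 3|x - 5|.
We need 3|x - 5| < 1/300, i.e. |x - 5| < 1/300 / 3 = 1/900.
So any delta <= 1/900 works. Conversely, if delta > 1/900, then x = 5 + 1/900 satisfies |x - 5| = 1/900 < delta but |f(x) - f(5)| = 3 * 1/900 = 1/300, which is not < 1/300; so no larger delta works.
Hence the largest such delta is 1/900.

1/900


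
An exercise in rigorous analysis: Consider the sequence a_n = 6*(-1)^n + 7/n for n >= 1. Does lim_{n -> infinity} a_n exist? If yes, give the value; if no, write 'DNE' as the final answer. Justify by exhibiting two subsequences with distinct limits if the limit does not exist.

Examine the behaviour of a_n along subsequences.
a_{2k} = 6 + 7/(2k) -> 6. a_{2k+1} = -6 + 7/(2k+1) -> -6.
Since these two subsequential limits are 6 and -6, distinct, the full sequence cannot converge (a convergent sequence has all subsequences tending to the same limit). So lim a_n does not exist.

DNE


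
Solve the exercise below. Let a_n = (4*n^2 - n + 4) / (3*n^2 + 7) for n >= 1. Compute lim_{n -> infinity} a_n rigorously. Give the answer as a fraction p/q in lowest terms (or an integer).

Divide numerator and denominator by n^2, the highest power:
numerator / n^2 = 4 - 1/n + 4/n^2
denominator / n^2 = 3 + 7/n^2
As n -> infinity, all terms of the form c/n^k (k >= 1) tend to 0.
So numerator / n^2 -> 4 and denominator / n^2 -> 3.
Therefore lim a_n = 4/3.

4/3


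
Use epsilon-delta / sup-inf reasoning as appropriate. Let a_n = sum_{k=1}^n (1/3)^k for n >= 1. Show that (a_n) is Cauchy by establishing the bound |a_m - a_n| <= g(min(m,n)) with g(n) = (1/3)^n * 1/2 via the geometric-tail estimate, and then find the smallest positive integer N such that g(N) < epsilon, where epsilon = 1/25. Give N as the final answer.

For m > n >= 1: |a_m - a_n| = sum_{k=n+1}^m (1/3)^k < sum_{k=n+1}^infinity (1/3)^k = (1/3)^(n+1) / (1 - 1/3) = (1/3)^n * (1/3) * (3/2) = (1/3)^n * 1/2.
So g(n) = (1/3)^n / 2. Since g(n) -> 0, (a_n) is Cauchy.
Now solve g(N) < 1/25: (1/3)^N / 2 < 1/25 <=> 3^N > 1 / (2 * 1/25) = 25/2.
Check powers of 3: 3^2 = 9 <= 25/2, 3^3 = 27 > 25/2.
So the smallest such N is 3. Check: g(3) = 1/(2 * 27) = 1/54 < 1/25.

3


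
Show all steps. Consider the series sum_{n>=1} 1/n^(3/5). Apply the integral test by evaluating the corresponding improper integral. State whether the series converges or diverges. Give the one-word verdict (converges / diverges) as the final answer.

Let f(x) = x^(-3/5). Then f is positive, continuous, and decreasing on [1, infinity), so the integral test applies.
Compute the improper integral int_{1}^infinity f(x) dx:
  antiderivative F(x) = 5*x^(2/5)/2.
  As x -> infinity, F(x) -> infinity (since p = 3/5 < 1).
  So the integral diverges. By the integral test, the series diverges.

diverges


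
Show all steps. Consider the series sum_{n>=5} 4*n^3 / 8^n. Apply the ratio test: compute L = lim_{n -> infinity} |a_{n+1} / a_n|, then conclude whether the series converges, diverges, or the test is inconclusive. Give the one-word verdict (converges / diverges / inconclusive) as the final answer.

Let a_n denote the general term. Form the ratio a_{n+1}/a_n and simplify:
a_{n+1}/a_n = (n + 1)^3/(8*n^3)
Take the limit as n -> infinity: L = 1/8.
Since L = 1/8 < 1, the ratio test implies the series converges.

converges


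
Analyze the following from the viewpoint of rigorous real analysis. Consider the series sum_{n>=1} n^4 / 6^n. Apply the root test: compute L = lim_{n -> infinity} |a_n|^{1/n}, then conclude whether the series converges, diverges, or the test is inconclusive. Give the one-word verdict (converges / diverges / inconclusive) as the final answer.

Let a_n denote the general term. Form |a_n|^(1/n) and simplify:
|a_n|^(1/n) = n^(4/n)/6
Take the limit as n -> infinity: L = 1/6.
Since L = 1/6 < 1, the root test implies convergence.

converges


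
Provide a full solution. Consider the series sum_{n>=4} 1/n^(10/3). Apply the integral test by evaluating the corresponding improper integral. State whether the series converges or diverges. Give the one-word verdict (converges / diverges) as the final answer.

Let f(x) = x^(-10/3). Then f is positive, continuous, and decreasing on [4, infinity), so the integral test applies.
Compute the improper integral int_{4}^infinity f(x) dx:
  antiderivative F(x) = -3/(7*x^(7/3)).
  As x -> infinity, F(x) -> 0 (since p = 10/3 > 1).
  So int = F(infinity) - F(4) = 0 - (-3*2^(1/3)/224) = 3*2^(1/3)/224.
  Finite, so by the integral test, the series converges.

converges


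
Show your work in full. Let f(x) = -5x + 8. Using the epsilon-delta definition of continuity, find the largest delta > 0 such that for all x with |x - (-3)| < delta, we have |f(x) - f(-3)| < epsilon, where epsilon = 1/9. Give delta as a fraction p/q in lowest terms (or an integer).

We compute f(-3) = -5*(-3) + 8 = 23.
|f(x) - f(-3)| = |-5x + 8 - (23)| = |-5(x - (-3))| = 5|x - (-3)|.
We need 5|x - (-3)| < 1/9, i.e. |x - (-3)| < 1/9 / 5 = 1/45.
So any delta <= 1/45 works. Conversely, if delta > 1/45, then x = -3 + 1/45 satisfies |x - (-3)| = 1/45 < delta but |f(x) - f(-3)| = 5 * 1/45 = 1/9, which is not < 1/9; so no larger delta works.
Hence the largest such delta is 1/45.

1/45


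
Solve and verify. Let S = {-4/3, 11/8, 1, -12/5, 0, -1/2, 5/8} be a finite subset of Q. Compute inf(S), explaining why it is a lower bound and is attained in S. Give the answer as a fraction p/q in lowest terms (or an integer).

S is finite, so inf(S) = min(S).
Sorted increasing:
-12/5, -4/3, -1/2, 0, 5/8, 1, 11/8
The extremum is -12/5.
For every x in S, x >= -12/5. And -12/5 is in S, so it is attained.
Therefore inf(S) = -12/5.

-12/5


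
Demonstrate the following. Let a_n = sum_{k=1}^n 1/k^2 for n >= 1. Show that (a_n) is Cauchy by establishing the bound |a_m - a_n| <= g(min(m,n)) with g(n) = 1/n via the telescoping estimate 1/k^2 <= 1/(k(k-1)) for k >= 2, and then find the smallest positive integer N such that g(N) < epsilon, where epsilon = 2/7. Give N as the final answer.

For m > n >= 1: |a_m - a_n| = sum_{k=n+1}^m 1/k^2.
Use 1/k^2 <= 1/(k(k-1)) = 1/(k-1) - 1/k for k >= 2:
sum_{k=n+1}^m 1/k^2 <= sum_{k=n+1}^m (1/(k-1) - 1/k) = 1/n - 1/m <= 1/n.
By symmetry the same bound holds with n,m swapped, so |a_m - a_n| <= 1/min(m,n) = g(min(m,n)). Since g(n) -> 0, (a_n) is Cauchy.
Now solve g(N) < 2/7: 1/N < 2/7 <=> N > 1/(2/7) = 7/2.
The smallest integer strictly greater than 7/2 is N = 4.
Check: g(4) = 1/4 < 2/7; g(3) = 1/3 >= 2/7. So N = 4.

4


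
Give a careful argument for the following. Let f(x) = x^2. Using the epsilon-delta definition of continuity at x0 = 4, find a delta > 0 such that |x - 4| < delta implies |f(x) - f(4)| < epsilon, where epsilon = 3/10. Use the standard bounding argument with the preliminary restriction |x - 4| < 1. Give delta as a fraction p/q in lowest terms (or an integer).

Factor: |x^2 - (4)^2| = |x - 4| * |x + 4|.
Impose |x - 4| < 1 first. Then |x + 4| = |(x - 4) + 2*(4)| <= |x - 4| + 2*|4| < 1 + 8 = 9.
So |x^2 - (4)^2| < delta * 9.
We need delta * 9 <= 3/10, i.e. delta <= 3/10/9 = 1/30.
Since 1/30 < 1, this is tighter than 1; take delta = 1/30.
So delta = 1/30 works.

1/30


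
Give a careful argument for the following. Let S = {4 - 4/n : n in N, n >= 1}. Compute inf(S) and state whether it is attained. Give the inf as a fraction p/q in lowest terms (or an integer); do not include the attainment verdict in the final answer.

Analysis:
- Values: 0, 2, 8/3, 3, ... strictly increasing.
- Minimum is 0 (n=1); inf = 0 (attained).
- 4 - 4/n -> 4 from below; sup = 4, not attained.
Conclusion: inf(S) = 0, attained in S.

0


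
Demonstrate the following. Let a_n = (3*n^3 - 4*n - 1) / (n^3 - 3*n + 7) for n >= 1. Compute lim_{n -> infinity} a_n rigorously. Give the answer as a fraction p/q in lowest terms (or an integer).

Divide numerator and denominator by n^3, the highest power:
numerator / n^3 = 3 - 4/n^2 - 1/n^3
denominator / n^3 = 1 - 3/n^2 + 7/n^3
As n -> infinity, all terms of the form c/n^k (k >= 1) tend to 0.
So numerator / n^3 -> 3 and denominator / n^3 -> 1.
Therefore lim a_n = 3.

3


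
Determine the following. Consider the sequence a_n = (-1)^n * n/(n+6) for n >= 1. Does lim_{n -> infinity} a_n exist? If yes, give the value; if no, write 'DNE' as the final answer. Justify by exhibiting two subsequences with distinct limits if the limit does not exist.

Examine the behaviour of a_n along subsequences.
a_{2k} = 2k/(2k+6) -> 1. a_{2k+1} = -(2k+1)/(2k+7) -> -1.
Since these two subsequential limits are 1 and -1, distinct, the full sequence cannot converge (a convergent sequence has all subsequences tending to the same limit). So lim a_n does not exist.

DNE


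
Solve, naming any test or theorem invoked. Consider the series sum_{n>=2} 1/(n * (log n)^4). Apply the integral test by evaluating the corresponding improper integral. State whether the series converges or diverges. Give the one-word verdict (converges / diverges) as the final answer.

Let f(x) = 1/(x*log(x)^4). Then f is positive, continuous, and decreasing on [2, infinity), so the integral test applies.
Compute the improper integral int_{2}^infinity f(x) dx:
  antiderivative F(x) = -1/(3*log(x)^3).
  F(x) -> 0 as x -> infinity.  int = 0 - F(2) = 1/(3*log(2)^3) < infinity. By the integral test, the series converges.

converges


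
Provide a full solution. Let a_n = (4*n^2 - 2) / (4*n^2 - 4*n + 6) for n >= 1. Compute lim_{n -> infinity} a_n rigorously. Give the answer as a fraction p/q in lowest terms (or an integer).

Divide numerator and denominator by n^2, the highest power:
numerator / n^2 = 4 - 2/n^2
denominator / n^2 = 4 - 4/n + 6/n^2
As n -> infinity, all terms of the form c/n^k (k >= 1) tend to 0.
So numerator / n^2 -> 4 and denominator / n^2 -> 4.
Therefore lim a_n = 1.

1


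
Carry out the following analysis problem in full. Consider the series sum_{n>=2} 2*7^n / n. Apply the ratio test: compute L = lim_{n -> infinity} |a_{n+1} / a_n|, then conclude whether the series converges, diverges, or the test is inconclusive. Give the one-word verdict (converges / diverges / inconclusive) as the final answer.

Let a_n denote the general term. Form the ratio a_{n+1}/a_n and simplify:
a_{n+1}/a_n = 7*n/(n + 1)
Take the limit as n -> infinity: L = 7.
Since L = 7 > 1 (or L = infinity), the ratio test implies the series diverges.

diverges


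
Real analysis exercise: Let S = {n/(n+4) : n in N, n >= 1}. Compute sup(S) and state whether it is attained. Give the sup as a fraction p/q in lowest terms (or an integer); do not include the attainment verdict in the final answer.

Analysis:
- Values: 1/5, 1/3, 3/7, 1/2, ... strictly increasing.
- Minimum is 1/5 (n=1); inf = 1/5 (attained).
- n/(n+4) = 1 - 4/(n+4) -> 1 from below as n -> infinity, and never equals 1.
- So sup = 1 (not attained).
Conclusion: sup(S) = 1, not attained in S.

1


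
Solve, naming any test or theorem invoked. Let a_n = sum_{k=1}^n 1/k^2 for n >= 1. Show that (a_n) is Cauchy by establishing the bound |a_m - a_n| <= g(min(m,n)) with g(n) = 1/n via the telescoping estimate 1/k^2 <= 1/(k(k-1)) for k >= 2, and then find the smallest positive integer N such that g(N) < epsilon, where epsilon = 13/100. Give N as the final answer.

For m > n >= 1: |a_m - a_n| = sum_{k=n+1}^m 1/k^2.
Use 1/k^2 <= 1/(k(k-1)) = 1/(k-1) - 1/k for k >= 2:
sum_{k=n+1}^m 1/k^2 <= sum_{k=n+1}^m (1/(k-1) - 1/k) = 1/n - 1/m <= 1/n.
By symmetry the same bound holds with n,m swapped, so |a_m - a_n| <= 1/min(m,n) = g(min(m,n)). Since g(n) -> 0, (a_n) is Cauchy.
Now solve g(N) < 13/100: 1/N < 13/100 <=> N > 1/(13/100) = 100/13.
The smallest integer strictly greater than 100/13 is N = 8.
Check: g(8) = 1/8 < 13/100; g(7) = 1/7 >= 13/100. So N = 8.

8


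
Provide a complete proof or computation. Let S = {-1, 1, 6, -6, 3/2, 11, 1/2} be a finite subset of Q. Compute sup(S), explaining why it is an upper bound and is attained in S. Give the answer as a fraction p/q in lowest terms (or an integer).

S is finite, so sup(S) = max(S).
Sorted decreasing:
11, 6, 3/2, 1, 1/2, -1, -6
The extremum is 11.
For every x in S, x <= 11. And 11 is in S, so it is attained.
Therefore sup(S) = 11.

11


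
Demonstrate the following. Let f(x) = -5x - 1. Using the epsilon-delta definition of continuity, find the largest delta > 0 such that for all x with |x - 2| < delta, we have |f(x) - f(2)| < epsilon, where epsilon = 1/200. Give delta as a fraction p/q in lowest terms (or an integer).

We compute f(2) = -5*(2) - 1 = -11.
|f(x) - f(2)| = |-5x - 1 - (-11)| = |-5(x - 2)| = 5|x - 2|.
We need 5|x - 2| < 1/200, i.e. |x - 2| < 1/200 / 5 = 1/1000.
So any delta <= 1/1000 works. Conversely, if delta > 1/1000, then x = 2 + 1/1000 satisfies |x - 2| = 1/1000 < delta but |f(x) - f(2)| = 5 * 1/1000 = 1/200, which is not < 1/200; so no larger delta works.
Hence the largest such delta is 1/1000.

1/1000


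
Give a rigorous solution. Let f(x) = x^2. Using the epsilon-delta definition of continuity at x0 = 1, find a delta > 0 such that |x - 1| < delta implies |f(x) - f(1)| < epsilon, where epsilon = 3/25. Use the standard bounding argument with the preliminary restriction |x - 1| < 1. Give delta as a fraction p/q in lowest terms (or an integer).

Factor: |x^2 - (1)^2| = |x - 1| * |x + 1|.
Impose |x - 1| < 1 first. Then |x + 1| = |(x - 1) + 2*(1)| <= |x - 1| + 2*|1| < 1 + 2 = 3.
So |x^2 - (1)^2| < delta * 3.
We need delta * 3 <= 3/25, i.e. delta <= 3/25/3 = 1/25.
Since 1/25 < 1, this is tighter than 1; take delta = 1/25.
So delta = 1/25 works.

1/25


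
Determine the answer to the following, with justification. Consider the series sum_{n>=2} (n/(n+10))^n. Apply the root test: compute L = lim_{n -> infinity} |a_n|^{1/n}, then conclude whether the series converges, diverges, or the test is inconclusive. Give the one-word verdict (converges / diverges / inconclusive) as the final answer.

Let a_n denote the general term. Form |a_n|^(1/n) and simplify:
|a_n|^(1/n) = n/(n + 10)
Take the limit as n -> infinity: L = 1.
Since L = 1, the root test is inconclusive. (In fact a_n = (n/(n+10))^n -> e^(-10) != 0, so the nth-term test shows divergence; but the root test itself gives no conclusion.)

inconclusive


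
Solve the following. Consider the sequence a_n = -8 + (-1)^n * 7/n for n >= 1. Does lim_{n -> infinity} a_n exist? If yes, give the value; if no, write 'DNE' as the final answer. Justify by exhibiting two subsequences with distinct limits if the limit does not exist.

Examine the behaviour of a_n along subsequences.
Even-n subsequence a_{2k} = -8 + 7/(2k) -> -8. Odd-n subsequence a_{2k+1} = -8 - 7/(2k+1) -> -8. Both tend to -8, which suggests the limit is -8; verify directly.
|a_n - (-8)| = |(-1)^n * 7/n| = 7/n for every n >= 1.
Given epsilon > 0, choose a positive integer N > 7/epsilon. Then for all n >= N, |a_n - (-8)| = 7/n <= 7/N < epsilon.
So by the definition of the limit, lim a_n exists and equals -8.

-8


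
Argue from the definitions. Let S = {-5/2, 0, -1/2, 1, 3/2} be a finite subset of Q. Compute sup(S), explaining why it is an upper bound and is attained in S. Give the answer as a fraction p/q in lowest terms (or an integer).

S is finite, so sup(S) = max(S).
Sorted decreasing:
3/2, 1, 0, -1/2, -5/2
The extremum is 3/2.
For every x in S, x <= 3/2. And 3/2 is in S, so it is attained.
Therefore sup(S) = 3/2.

3/2


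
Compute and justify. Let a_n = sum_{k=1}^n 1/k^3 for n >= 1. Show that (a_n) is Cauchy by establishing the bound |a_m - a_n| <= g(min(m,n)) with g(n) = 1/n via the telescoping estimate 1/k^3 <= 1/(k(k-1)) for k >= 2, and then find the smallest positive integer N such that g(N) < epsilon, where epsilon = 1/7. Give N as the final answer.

For m > n >= 1: |a_m - a_n| = sum_{k=n+1}^m 1/k^3.
Use 1/k^3 <= 1/(k(k-1)) = 1/(k-1) - 1/k for k >= 2 (which holds since k^3 >= k^2 >= k(k-1) for k >= 2):
sum_{k=n+1}^m 1/k^3 <= sum_{k=n+1}^m (1/(k-1) - 1/k) = 1/n - 1/m <= 1/n.
By symmetry the same bound holds with n,m swapped, so |a_m - a_n| <= 1/min(m,n) = g(min(m,n)). Since g(n) -> 0, (a_n) is Cauchy.
Now solve g(N) < 1/7: 1/N < 1/7 <=> N > 1/(1/7) = 7.
The smallest integer strictly greater than 7 is N = 8.
Check: g(8) = 1/8 < 1/7; g(7) = 1/7 >= 1/7. So N = 8.

8


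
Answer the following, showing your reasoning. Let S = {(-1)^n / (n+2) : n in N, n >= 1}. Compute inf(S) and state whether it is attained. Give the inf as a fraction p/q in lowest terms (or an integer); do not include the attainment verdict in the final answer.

Analysis:
- Values: -1/3, 1/4, -1/5, 1/6, -1/7, ...
- Positive terms (even n): 1/(2+2), 1/(4+2), ... decreasing -> max = 1/4 (n=2).
- Negative terms (odd n): -1/(1+2), -1/(3+2), ... increasing -> min = -1/3 (n=1).
- So sup = 1/4 (attained at n=2); inf = -1/3 (attained at n=1).
Conclusion: inf(S) = -1/3, attained in S.

-1/3


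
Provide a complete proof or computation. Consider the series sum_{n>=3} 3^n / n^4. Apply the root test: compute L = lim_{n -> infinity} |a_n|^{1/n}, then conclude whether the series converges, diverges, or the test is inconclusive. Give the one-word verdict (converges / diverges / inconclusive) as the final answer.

Let a_n denote the general term. Form |a_n|^(1/n) and simplify:
|a_n|^(1/n) = 3/n^(4/n)
Take the limit as n -> infinity: L = 3.
Since L = 3 > 1, the root test implies divergence.

diverges


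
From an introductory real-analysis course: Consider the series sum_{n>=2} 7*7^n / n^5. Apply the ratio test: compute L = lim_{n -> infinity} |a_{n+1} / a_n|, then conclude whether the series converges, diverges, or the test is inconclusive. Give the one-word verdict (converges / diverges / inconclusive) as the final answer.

Let a_n denote the general term. Form the ratio a_{n+1}/a_n and simplify:
a_{n+1}/a_n = 7*n^5/(n + 1)^5
Take the limit as n -> infinity: L = 7.
Since L = 7 > 1 (or L = infinity), the ratio test implies the series diverges.

diverges


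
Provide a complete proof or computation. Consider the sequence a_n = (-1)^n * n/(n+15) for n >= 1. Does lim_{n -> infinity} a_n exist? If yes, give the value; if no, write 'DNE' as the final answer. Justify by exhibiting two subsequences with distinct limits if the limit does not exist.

Examine the behaviour of a_n along subsequences.
a_{2k} = 2k/(2k+15) -> 1. a_{2k+1} = -(2k+1)/(2k+16) -> -1.
Since these two subsequential limits are 1 and -1, distinct, the full sequence cannot converge (a convergent sequence has all subsequences tending to the same limit). So lim a_n does not exist.

DNE


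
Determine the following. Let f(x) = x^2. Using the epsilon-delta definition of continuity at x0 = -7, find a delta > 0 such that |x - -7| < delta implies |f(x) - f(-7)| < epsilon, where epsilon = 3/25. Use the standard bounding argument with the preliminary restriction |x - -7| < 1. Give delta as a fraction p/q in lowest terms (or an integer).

Factor: |x^2 - (-7)^2| = |x - -7| * |x + -7|.
Impose |x - -7| < 1 first. Then |x + -7| = |(x - -7) + 2*(-7)| <= |x - -7| + 2*|-7| < 1 + 14 = 15.
So |x^2 - (-7)^2| < delta * 15.
We need delta * 15 <= 3/25, i.e. delta <= 3/25/15 = 1/125.
Since 1/125 < 1, this is tighter than 1; take delta = 1/125.
So delta = 1/125 works.

1/125


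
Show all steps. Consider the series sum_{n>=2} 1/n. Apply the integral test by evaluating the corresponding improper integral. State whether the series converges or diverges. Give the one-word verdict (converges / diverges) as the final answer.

Let f(x) = 1/x. Then f is positive, continuous, and decreasing on [2, infinity), so the integral test applies.
Compute the improper integral int_{2}^infinity f(x) dx:
  antiderivative F(x) = log(x).
  As x -> infinity, log(x) -> infinity.
  So int = infinity - log(2) = infinity. By the integral test, the series diverges.

diverges


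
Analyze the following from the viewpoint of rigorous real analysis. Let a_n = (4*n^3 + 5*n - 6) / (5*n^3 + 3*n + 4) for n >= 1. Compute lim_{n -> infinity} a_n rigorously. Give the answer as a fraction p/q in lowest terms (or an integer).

Divide numerator and denominator by n^3, the highest power:
numerator / n^3 = 4 + 5/n^2 - 6/n^3
denominator / n^3 = 5 + 3/n^2 + 4/n^3
As n -> infinity, all terms of the form c/n^k (k >= 1) tend to 0.
So numerator / n^3 -> 4 and denominator / n^3 -> 5.
Therefore lim a_n = 4/5.

4/5


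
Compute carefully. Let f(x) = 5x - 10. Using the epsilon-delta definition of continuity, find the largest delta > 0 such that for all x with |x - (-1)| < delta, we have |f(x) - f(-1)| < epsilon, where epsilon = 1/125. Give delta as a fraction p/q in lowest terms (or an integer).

We compute f(-1) = 5*(-1) - 10 = -15.
|f(x) - f(-1)| = |5x - 10 - (-15)| = |5(x - (-1))| = 5|x - (-1)|.
We need 5|x - (-1)| < 1/125, i.e. |x - (-1)| < 1/125 / 5 = 1/625.
So any delta <= 1/625 works. Conversely, if delta > 1/625, then x = -1 + 1/625 satisfies |x - (-1)| = 1/625 < delta but |f(x) - f(-1)| = 5 * 1/625 = 1/125, which is not < 1/125; so no larger delta works.
Hence the largest such delta is 1/625.

1/625


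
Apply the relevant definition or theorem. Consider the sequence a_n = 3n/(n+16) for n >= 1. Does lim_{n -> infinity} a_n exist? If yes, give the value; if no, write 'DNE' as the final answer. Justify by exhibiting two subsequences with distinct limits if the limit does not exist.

Examine the behaviour of a_n along subsequences.
Even-n subsequence a_{2k} = 3(2k)/(2k+16) -> 3. Odd-n subsequence a_{2k+1} = 3(2k+1)/(2k+17) -> 3. Both tend to 3, which suggests the limit is 3; verify directly.
|a_n - 3| = |3n - 3(n+16)| / (n+16) = 48/(n+16) < 48/n for every n >= 1.
Given epsilon > 0, choose a positive integer N > 48/epsilon. Then for all n >= N, |a_n - 3| < 48/n <= 48/N < epsilon.
So by the definition of the limit, lim a_n exists and equals 3.

3


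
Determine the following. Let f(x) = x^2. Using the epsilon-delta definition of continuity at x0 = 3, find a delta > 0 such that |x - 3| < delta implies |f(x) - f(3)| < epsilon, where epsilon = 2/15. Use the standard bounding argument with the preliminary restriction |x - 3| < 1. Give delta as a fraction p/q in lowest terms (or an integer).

Factor: |x^2 - (3)^2| = |x - 3| * |x + 3|.
Impose |x - 3| < 1 first. Then |x + 3| = |(x - 3) + 2*(3)| <= |x - 3| + 2*|3| < 1 + 6 = 7.
So |x^2 - (3)^2| < delta * 7.
We need delta * 7 <= 2/15, i.e. delta <= 2/15/7 = 2/105.
Since 2/105 < 1, this is tighter than 1; take delta = 2/105.
So delta = 2/105 works.

2/105


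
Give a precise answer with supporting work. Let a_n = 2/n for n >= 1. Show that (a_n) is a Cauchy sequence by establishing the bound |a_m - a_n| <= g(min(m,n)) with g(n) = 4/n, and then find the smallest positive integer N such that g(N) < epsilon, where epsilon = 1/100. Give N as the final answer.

For any m, n >= 1, by the triangle inequality:
|a_m - a_n| = |2/m - 2/n| <= 2*1/m + 2*1/n <= 4/min(m,n).
So g(n) = 4/n bounds the Cauchy difference. Since g(n) -> 0, (a_n) is Cauchy.
Now solve g(N) < 1/100: 4/N < 1/100 <=> N > 4 / (1/100) = 400.
The smallest integer strictly greater than 400 is N = 401.
Check: g(401) = 4/401 = 4/401 < 1/100; g(400) = 1/100 >= 1/100. So N = 401.

401


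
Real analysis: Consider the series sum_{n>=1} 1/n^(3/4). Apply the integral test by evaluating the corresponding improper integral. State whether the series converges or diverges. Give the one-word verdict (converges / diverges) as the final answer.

Let f(x) = x^(-3/4). Then f is positive, continuous, and decreasing on [1, infinity), so the integral test applies.
Compute the improper integral int_{1}^infinity f(x) dx:
  antiderivative F(x) = 4*x^(1/4).
  As x -> infinity, F(x) -> infinity (since p = 3/4 < 1).
  So the integral diverges. By the integral test, the series diverges.

diverges


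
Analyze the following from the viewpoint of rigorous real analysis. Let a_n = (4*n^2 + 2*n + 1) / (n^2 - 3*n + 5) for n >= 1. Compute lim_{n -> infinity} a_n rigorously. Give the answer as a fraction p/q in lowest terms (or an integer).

Divide numerator and denominator by n^2, the highest power:
numerator / n^2 = 4 + 2/n + n^(-2)
denominator / n^2 = 1 - 3/n + 5/n^2
As n -> infinity, all terms of the form c/n^k (k >= 1) tend to 0.
So numerator / n^2 -> 4 and denominator / n^2 -> 1.
Therefore lim a_n = 4.

4


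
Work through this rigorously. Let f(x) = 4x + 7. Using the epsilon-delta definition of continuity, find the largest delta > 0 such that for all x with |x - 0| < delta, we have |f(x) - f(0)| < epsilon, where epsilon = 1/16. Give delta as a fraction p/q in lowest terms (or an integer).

We compute f(0) = 4*(0) + 7 = 7.
|f(x) - f(0)| = |4x + 7 - (7)| = |4(x - 0)| = 4|x - 0|.
We need 4|x - 0| < 1/16, i.e. |x - 0| < 1/16 / 4 = 1/64.
So any delta <= 1/64 works. Conversely, if delta > 1/64, then x = 0 + 1/64 satisfies |x - 0| = 1/64 < delta but |f(x) - f(0)| = 4 * 1/64 = 1/16, which is not < 1/16; so no larger delta works.
Hence the largest such delta is 1/64.

1/64


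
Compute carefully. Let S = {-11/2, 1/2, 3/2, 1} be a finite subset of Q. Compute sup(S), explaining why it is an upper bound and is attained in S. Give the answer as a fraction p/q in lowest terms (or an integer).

S is finite, so sup(S) = max(S).
Sorted decreasing:
3/2, 1, 1/2, -11/2
The extremum is 3/2.
For every x in S, x <= 3/2. And 3/2 is in S, so it is attained.
Therefore sup(S) = 3/2.

3/2


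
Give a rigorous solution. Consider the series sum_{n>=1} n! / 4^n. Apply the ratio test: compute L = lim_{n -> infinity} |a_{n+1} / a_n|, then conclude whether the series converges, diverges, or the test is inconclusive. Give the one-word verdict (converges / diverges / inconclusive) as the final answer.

Let a_n denote the general term. Form the ratio a_{n+1}/a_n and simplify:
a_{n+1}/a_n = n/4 + 1/4
Take the limit as n -> infinity: L = infinity.
Since L = infinity > 1 (or L = infinity), the ratio test implies the series diverges.

diverges


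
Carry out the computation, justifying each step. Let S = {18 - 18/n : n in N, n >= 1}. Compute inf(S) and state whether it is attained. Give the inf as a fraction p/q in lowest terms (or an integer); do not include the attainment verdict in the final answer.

Analysis:
- Values: 0, 9, 12, 27/2, ... strictly increasing.
- Minimum is 0 (n=1); inf = 0 (attained).
- 18 - 18/n -> 18 from below; sup = 18, not attained.
Conclusion: inf(S) = 0, attained in S.

0


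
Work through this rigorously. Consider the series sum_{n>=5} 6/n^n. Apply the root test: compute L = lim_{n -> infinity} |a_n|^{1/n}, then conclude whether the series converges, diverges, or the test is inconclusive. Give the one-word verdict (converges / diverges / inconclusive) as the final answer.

Let a_n denote the general term. Form |a_n|^(1/n) and simplify:
|a_n|^(1/n) = 6^(1/n)/n
Take the limit as n -> infinity: L = 0.
Since L = 0 < 1, the root test implies convergence.

converges


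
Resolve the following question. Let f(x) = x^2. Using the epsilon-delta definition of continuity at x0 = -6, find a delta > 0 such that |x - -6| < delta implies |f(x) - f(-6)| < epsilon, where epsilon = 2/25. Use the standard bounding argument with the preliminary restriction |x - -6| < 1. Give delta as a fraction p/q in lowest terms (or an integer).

Factor: |x^2 - (-6)^2| = |x - -6| * |x + -6|.
Impose |x - -6| < 1 first. Then |x + -6| = |(x - -6) + 2*(-6)| <= |x - -6| + 2*|-6| < 1 + 12 = 13.
So |x^2 - (-6)^2| < delta * 13.
We need delta * 13 <= 2/25, i.e. delta <= 2/25/13 = 2/325.
Since 2/325 < 1, this is tighter than 1; take delta = 2/325.
So delta = 2/325 works.

2/325


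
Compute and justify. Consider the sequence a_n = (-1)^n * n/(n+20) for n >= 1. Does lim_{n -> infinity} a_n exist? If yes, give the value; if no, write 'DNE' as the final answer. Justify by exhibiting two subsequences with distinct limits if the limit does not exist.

Examine the behaviour of a_n along subsequences.
a_{2k} = 2k/(2k+20) -> 1. a_{2k+1} = -(2k+1)/(2k+21) -> -1.
Since these two subsequential limits are 1 and -1, distinct, the full sequence cannot converge (a convergent sequence has all subsequences tending to the same limit). So lim a_n does not exist.

DNE


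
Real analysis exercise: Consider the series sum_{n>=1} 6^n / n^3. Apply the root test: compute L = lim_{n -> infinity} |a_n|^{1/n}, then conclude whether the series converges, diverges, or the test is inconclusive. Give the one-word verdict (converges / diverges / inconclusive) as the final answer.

Let a_n denote the general term. Form |a_n|^(1/n) and simplify:
|a_n|^(1/n) = 6/n^(3/n)
Take the limit as n -> infinity: L = 6.
Since L = 6 > 1, the root test implies divergence.

diverges


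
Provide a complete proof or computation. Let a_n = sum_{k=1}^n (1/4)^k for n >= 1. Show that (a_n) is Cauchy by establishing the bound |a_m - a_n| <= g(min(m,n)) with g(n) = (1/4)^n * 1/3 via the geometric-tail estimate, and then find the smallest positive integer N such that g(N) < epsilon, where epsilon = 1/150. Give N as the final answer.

For m > n >= 1: |a_m - a_n| = sum_{k=n+1}^m (1/4)^k < sum_{k=n+1}^infinity (1/4)^k = (1/4)^(n+1) / (1 - 1/4) = (1/4)^n * (1/4) * (4/3) = (1/4)^n * 1/3.
So g(n) = (1/4)^n / 3. Since g(n) -> 0, (a_n) is Cauchy.
Now solve g(N) < 1/150: (1/4)^N / 3 < 1/150 <=> 4^N > 1 / (3 * 1/150) = 50.
Check powers of 4: 4^2 = 16 <= 50, 4^3 = 64 > 50.
So the smallest such N is 3. Check: g(3) = 1/(3 * 64) = 1/192 < 1/150.

3


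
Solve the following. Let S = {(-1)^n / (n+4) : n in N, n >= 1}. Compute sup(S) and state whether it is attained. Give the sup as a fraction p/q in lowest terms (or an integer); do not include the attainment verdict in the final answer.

Analysis:
- Values: -1/5, 1/6, -1/7, 1/8, -1/9, ...
- Positive terms (even n): 1/(2+4), 1/(4+4), ... decreasing -> max = 1/6 (n=2).
- Negative terms (odd n): -1/(1+4), -1/(3+4), ... increasing -> min = -1/5 (n=1).
- So sup = 1/6 (attained at n=2); inf = -1/5 (attained at n=1).
Conclusion: sup(S) = 1/6, attained in S.

1/6


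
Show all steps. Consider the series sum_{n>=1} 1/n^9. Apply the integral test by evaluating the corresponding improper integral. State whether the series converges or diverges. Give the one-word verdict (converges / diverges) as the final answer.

Let f(x) = x^(-9). Then f is positive, continuous, and decreasing on [1, infinity), so the integral test applies.
Compute the improper integral int_{1}^infinity f(x) dx:
  antiderivative F(x) = -1/(8*x^8).
  As x -> infinity, F(x) -> 0 (since p = 9 > 1).
  So int = F(infinity) - F(1) = 0 - (-1/8) = 1/8.
  Finite, so by the integral test, the series converges.

converges
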